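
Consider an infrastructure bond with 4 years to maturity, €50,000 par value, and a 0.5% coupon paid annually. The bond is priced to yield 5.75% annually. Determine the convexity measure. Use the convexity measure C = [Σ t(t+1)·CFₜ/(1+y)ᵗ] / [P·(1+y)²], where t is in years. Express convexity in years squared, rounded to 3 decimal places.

With y = 0.0575:
  t   CF        PV=CF/(1+0.0575)^t    t·PV        t(t+1)·PV
  1       250.00       236.4066       236.4066         472.8132
  2       250.00       223.5524       447.1047       1,341.3142
  3       250.00       211.3970       634.1911       2,536.7644
  4    50,250.00    40,180.4283   160,721.7133     803,608.5663
  Σ                 40,851.7843   162,039.4157     807,959.4580
P = 40,851.7843.
Convexity = Σ t(t+1)·PV / [P·(1+y)²] = 807,959.4580 / (40,851.7843 × 1.118306) = 17.68552.

17.686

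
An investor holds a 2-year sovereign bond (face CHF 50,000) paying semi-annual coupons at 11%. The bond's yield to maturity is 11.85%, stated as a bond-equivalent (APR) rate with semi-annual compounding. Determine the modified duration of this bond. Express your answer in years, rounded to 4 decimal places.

1.7444 years

Periodic yield y = 0.05925. First find Macaulay duration:
  t   CF        PV=CF/(1+0.05925)^t    t·PV
  1     2,750.00     2,596.1765     2,596.1765
  2     2,750.00     2,450.9573     4,901.9146
  3     2,750.00     2,313.8611     6,941.5832
  4    52,750.00    41,901.4038   167,605.6153
  Σ                 49,262.3987   182,045.2896
P = 49,262.3987; Macaulay duration = 182,045.2896 / 49,262.3987 = 3.69542 half-year periods = 1.84771 years.
Modified duration = D_Mac / (1 + y) = 1.84771 / 1.05925 = 1.74436 years.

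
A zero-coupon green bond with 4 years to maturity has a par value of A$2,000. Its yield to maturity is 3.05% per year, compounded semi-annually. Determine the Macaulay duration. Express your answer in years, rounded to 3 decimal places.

4.000 years

A zero-coupon bond has a single cash flow at maturity, so its Macaulay duration equals its maturity: 4 years.
(Equivalently: 8 semi-annual periods ÷ 2 = 4 years.)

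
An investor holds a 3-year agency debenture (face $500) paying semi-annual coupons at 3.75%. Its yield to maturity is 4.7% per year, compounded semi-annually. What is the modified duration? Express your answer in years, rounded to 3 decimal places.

2.797 years

Periodic yield y = 0.0235. First find Macaulay duration:
  t   CF        PV=CF/(1+0.0235)^t    t·PV
  1        9.375         9.1597         9.1597
  2        9.375         8.9494        17.8989
  3        9.375         8.7440        26.2319
  4        9.375         8.5432        34.1727
  5        9.375         8.3470        41.7352
  6      509.375       443.1090     2,658.6538
  Σ                    486.8523     2,787.8522
P = 486.8523; Macaulay duration = 2,787.8522 / 486.8523 = 5.72628 half-year periods = 2.86314 years.
Modified duration = D_Mac / (1 + y) = 2.86314 / 1.0235 = 2.79740 years.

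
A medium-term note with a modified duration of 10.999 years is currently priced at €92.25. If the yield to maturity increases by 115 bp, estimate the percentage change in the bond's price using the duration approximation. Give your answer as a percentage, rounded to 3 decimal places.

Duration approximation: ΔP/P ≈ -D_mod · Δy = -10.999 × (+0.0115) = -0.1264885.
As a percentage: -12.64885%.

-12.649%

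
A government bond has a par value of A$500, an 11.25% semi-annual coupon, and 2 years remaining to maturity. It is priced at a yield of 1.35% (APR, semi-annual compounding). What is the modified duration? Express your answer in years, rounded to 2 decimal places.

Periodic yield y = 0.00675. First find Macaulay duration:
  t   CF        PV=CF/(1+0.00675)^t    t·PV
  1       28.125        27.9364        27.9364
  2       28.125        27.7491        55.4982
  3       28.125        27.5631        82.6892
  4      528.125       514.1030     2,056.4122
  Σ                    597.3517     2,222.5361
P = 597.3517; Macaulay duration = 2,222.5361 / 597.3517 = 3.72065 half-year periods = 1.86032 years.
Modified duration = D_Mac / (1 + y) = 1.86032 / 1.00675 = 1.84785 years.

1.85 years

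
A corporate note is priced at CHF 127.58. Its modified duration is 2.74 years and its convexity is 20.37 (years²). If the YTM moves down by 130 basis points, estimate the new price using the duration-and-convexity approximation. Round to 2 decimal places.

Duration effect: -D_mod·Δy = -2.74 × (-0.013) = +0.035620
Convexity effect: ½·C·(Δy)² = 0.5 × 20.37 × (-0.013)² = +0.001721265
ΔP/P ≈ +0.035620 + 0.001721265 = +0.037341265
New price ≈ 127.58 × (1 + 0.037341265) = 132.3439985887.

CHF 132.34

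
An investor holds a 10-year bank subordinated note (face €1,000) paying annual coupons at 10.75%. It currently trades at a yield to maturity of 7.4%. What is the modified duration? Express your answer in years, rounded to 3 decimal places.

Periodic yield y = 0.074. First find Macaulay duration:
  t   CF        PV=CF/(1+0.074)^t    t·PV
  1       107.50       100.0931       100.0931
  2       107.50        93.1966       186.3931
  3       107.50        86.7752       260.3256
  4       107.50        80.7963       323.1851
  5       107.50        75.2293       376.1465
  6       107.50        70.0459       420.2755
  7       107.50        65.2197       456.5376
  8       107.50        60.7259       485.8075
  9       107.50        56.5418       508.8766
  10    1,107.50       542.3766     5,423.7657
  Σ                  1,231.0004     8,541.4063
P = 1,231.0004; Macaulay duration = 8,541.4063 / 1,231.0004 = 6.93859 years.
Modified duration = D_Mac / (1 + y) = 6.93859 / 1.074 = 6.46051 years.

6.461 years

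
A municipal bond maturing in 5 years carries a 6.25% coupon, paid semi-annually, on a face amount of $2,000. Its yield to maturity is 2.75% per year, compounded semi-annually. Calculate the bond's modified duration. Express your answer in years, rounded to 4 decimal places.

Periodic yield y = 0.01375. First find Macaulay duration:
  t   CF        PV=CF/(1+0.01375)^t    t·PV
  1        62.50        61.6523        61.6523
  2        62.50        60.8161       121.6321
  3        62.50        59.9912       179.9735
  4        62.50        59.1775       236.7100
  5        62.50        58.3748       291.8742
  6        62.50        57.5831       345.4984
  7        62.50        56.8020       397.6143
  8        62.50        56.0316       448.2529
  9        62.50        55.2716       497.4446
  10    2,062.50     1,799.2242    17,992.2420
  Σ                  2,324.9244    20,572.8943
P = 2,324.9244; Macaulay duration = 20,572.8943 / 2,324.9244 = 8.84884 half-year periods = 4.42442 years.
Modified duration = D_Mac / (1 + y) = 4.42442 / 1.01375 = 4.36441 years.

4.3644 years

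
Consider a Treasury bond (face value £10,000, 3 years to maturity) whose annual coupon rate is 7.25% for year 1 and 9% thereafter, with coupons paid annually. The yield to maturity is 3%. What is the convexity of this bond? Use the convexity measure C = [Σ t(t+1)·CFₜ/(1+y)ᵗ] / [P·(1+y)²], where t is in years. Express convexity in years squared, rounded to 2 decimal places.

With y = 0.03:
  t   CF        PV=CF/(1+0.03)^t    t·PV        t(t+1)·PV
  1       725.00       703.8835       703.8835       1,407.7670
  2       900.00       848.3363     1,696.6726       5,090.0179
  3    10,900.00     9,975.0441    29,925.1323     119,700.5290
  Σ                 11,527.2639    32,325.6884     126,198.3139
P = 11,527.2639.
Convexity = Σ t(t+1)·PV / [P·(1+y)²] = 126,198.3139 / (11,527.2639 × 1.060900) = 10.31936.

10.32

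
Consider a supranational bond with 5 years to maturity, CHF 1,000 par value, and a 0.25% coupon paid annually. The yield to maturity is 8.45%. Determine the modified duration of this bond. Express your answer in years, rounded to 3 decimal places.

4.581 years

Periodic yield y = 0.0845. First find Macaulay duration:
  t   CF        PV=CF/(1+0.0845)^t    t·PV
  1         2.50         2.3052         2.3052
  2         2.50         2.1256         4.2512
  3         2.50         1.9600         5.8799
  4         2.50         1.8073         7.2291
  5     1,002.50       668.2464     3,341.2318
  Σ                    676.4444     3,360.8972
P = 676.4444; Macaulay duration = 3,360.8972 / 676.4444 = 4.96848 years.
Modified duration = D_Mac / (1 + y) = 4.96848 / 1.0845 = 4.58135 years.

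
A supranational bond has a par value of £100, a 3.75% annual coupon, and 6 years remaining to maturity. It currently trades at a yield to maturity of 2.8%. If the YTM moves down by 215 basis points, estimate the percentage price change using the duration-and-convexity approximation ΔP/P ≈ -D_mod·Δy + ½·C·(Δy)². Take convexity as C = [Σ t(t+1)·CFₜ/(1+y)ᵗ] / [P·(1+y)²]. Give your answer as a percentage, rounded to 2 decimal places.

With y = 0.028:
  t   CF        PV=CF/(1+0.028)^t    t·PV        t(t+1)·PV
  1         3.75         3.6479         3.6479           7.2957
  2         3.75         3.5485         7.0970          21.2910
  3         3.75         3.4519        10.3556          41.4222
  4         3.75         3.3578        13.4313          67.1566
  5         3.75         3.2664        16.3319          97.9912
  6       103.75        87.9082       527.4492       3,692.1447
  Σ                    105.1806       578.3128       3,927.3014
P = 105.1806; D_Mac = 5.49828 yrs; D_mod = 5.34852 yrs; C = 35.33233.
Duration effect: -5.34852 × (-0.0215) = +0.114993
Convexity effect: 0.5 × 35.33233 × (-0.0215)² = +0.0081662
ΔP/P ≈ +0.114993 + 0.0081662 = +0.123159 = +12.3159%.

+12.32%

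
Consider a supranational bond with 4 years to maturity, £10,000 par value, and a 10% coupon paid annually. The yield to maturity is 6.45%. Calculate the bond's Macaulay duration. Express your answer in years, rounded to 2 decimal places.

3.52 years

Periodic yield y = 0.0645. Discount each cash flow and weight by its year:
  t   CF        PV=CF/(1+0.0645)^t    t·PV
  1     1,000.00       939.4082       939.4082
  2     1,000.00       882.4877     1,764.9754
  3     1,000.00       829.0162     2,487.0485
  4    11,000.00     8,566.6302    34,266.5210
  Σ                 11,217.5423    39,457.9531
Price P = Σ PV = 11,217.5423.
Macaulay duration = Σ(t·PV) / P = 39,457.9531 / 11,217.5423 = 3.51752 years.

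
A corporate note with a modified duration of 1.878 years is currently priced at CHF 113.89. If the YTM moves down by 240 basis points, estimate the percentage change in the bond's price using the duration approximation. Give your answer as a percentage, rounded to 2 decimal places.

Duration approximation: ΔP/P ≈ -D_mod · Δy = -1.878 × (-0.024) = +0.045072.
As a percentage: +4.5072%.

+4.51%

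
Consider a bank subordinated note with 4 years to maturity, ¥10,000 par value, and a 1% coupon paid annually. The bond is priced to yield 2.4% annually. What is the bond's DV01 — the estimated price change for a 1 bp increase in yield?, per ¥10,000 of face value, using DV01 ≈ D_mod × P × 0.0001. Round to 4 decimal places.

Periodic yield y = 0.024.
  t   CF        PV=CF/(1+0.024)^t    t·PV
  1       100.00        97.6562        97.6562
  2       100.00        95.3674       190.7349
  3       100.00        93.1323       279.3968
  4    10,100.00     9,185.8965    36,743.5860
  Σ                  9,472.0524    37,311.3738
P = 9,472.0524; D_Mac = 3.93910 yrs; D_mod = 3.84678 yrs.
DV01 ≈ 3.84678 × 9,472.0524 × 0.0001 = 3.643689.

¥3.6437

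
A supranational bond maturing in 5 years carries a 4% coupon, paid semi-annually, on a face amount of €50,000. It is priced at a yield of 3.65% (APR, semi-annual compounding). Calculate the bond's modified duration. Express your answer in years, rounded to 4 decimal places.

4.5029 years

Periodic yield y = 0.01825. First find Macaulay duration:
  t   CF        PV=CF/(1+0.01825)^t    t·PV
  1     1,000.00       982.0771       982.0771
  2     1,000.00       964.4754     1,928.9508
  3     1,000.00       947.1892     2,841.5676
  4     1,000.00       930.2128     3,720.8513
  5     1,000.00       913.5407     4,567.7036
  6     1,000.00       897.1674     5,383.0044
  7     1,000.00       881.0876     6,167.6129
  8     1,000.00       865.2959     6,922.3673
  9     1,000.00       849.7873     7,648.0856
  10   51,000.00    42,562.3882   425,623.8820
  Σ                 50,793.2216   465,786.1027
P = 50,793.2216; Macaulay duration = 465,786.1027 / 50,793.2216 = 9.17024 half-year periods = 4.58512 years.
Modified duration = D_Mac / (1 + y) = 4.58512 / 1.01825 = 4.50294 years.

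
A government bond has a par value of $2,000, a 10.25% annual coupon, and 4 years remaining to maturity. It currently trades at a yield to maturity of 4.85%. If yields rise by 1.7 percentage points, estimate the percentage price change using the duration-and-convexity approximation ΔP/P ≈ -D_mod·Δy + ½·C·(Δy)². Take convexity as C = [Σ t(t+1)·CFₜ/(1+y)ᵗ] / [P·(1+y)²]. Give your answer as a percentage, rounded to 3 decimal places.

-5.491%

With y = 0.0485:
  t   CF        PV=CF/(1+0.0485)^t    t·PV        t(t+1)·PV
  1       205.00       195.5174       195.5174         391.0348
  2       205.00       186.4734       372.9469       1,118.8407
  3       205.00       177.8478       533.5435       2,134.1739
  4     2,205.00     1,824.4621     7,297.8485      36,489.2427
  Σ                  2,384.3008     8,399.8563      40,133.2921
P = 2,384.3008; D_Mac = 3.52299 yrs; D_mod = 3.36002 yrs; C = 15.31112.
Duration effect: -3.36002 × (+0.017) = -0.057120
Convexity effect: 0.5 × 15.31112 × (0.017)² = +0.0022125
ΔP/P ≈ -0.057120 + 0.0022125 = -0.054908 = -5.4908%.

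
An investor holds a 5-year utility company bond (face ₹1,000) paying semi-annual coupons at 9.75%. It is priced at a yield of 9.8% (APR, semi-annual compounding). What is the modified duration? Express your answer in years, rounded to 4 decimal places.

3.8825 years

Periodic yield y = 0.049. First find Macaulay duration:
  t   CF        PV=CF/(1+0.049)^t    t·PV
  1        48.75        46.4728        46.4728
  2        48.75        44.3020        88.6041
  3        48.75        42.2326       126.6979
  4        48.75        40.2599       161.0396
  5        48.75        38.3793       191.8966
  6        48.75        36.5866       219.5194
  7        48.75        34.8776       244.1430
  8        48.75        33.2484       265.9872
  9        48.75        31.6953       285.2579
  10    1,048.75       650.0056     6,500.0559
  Σ                    998.0602     8,129.6744
P = 998.0602; Macaulay duration = 8,129.6744 / 998.0602 = 8.14548 half-year periods = 4.07274 years.
Modified duration = D_Mac / (1 + y) = 4.07274 / 1.049 = 3.88250 years.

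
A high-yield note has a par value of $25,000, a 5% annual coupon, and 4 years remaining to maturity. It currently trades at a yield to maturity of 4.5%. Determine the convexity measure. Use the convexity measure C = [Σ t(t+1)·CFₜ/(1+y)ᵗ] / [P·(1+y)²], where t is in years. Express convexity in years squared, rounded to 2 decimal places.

16.65

With y = 0.045:
  t   CF        PV=CF/(1+0.045)^t    t·PV        t(t+1)·PV
  1     1,250.00     1,196.1722     1,196.1722       2,392.3445
  2     1,250.00     1,144.6624     2,289.3249       6,867.9746
  3     1,250.00     1,095.3708     3,286.1123      13,144.4491
  4    26,250.00    22,012.2353    88,048.9411     440,244.7054
  Σ                 25,448.4407    94,820.5505     462,649.4736
P = 25,448.4407.
Convexity = Σ t(t+1)·PV / [P·(1+y)²] = 462,649.4736 / (25,448.4407 × 1.092025) = 16.64786.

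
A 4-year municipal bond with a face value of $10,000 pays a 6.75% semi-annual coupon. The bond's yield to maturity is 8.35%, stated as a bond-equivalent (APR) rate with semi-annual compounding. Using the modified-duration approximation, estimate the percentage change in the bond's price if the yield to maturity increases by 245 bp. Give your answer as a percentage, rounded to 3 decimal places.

Periodic yield y = 0.04175. Modified duration first:
  t   CF        PV=CF/(1+0.04175)^t    t·PV
  1       337.50       323.9741       323.9741
  2       337.50       310.9902       621.9805
  3       337.50       298.5267       895.5802
  4       337.50       286.5628     1,146.2510
  5       337.50       275.0782     1,375.3912
  6       337.50       264.0540     1,584.3239
  7       337.50       253.4715     1,774.3008
  8    10,337.50     7,452.5938    59,620.7502
  Σ                  9,465.2514    67,342.5519
P = 9,465.2514; D_Mac = 7.11471 half-year periods = 3.55736 yrs; D_mod = 3.55736/(1+0.04175) = 3.41479 yrs.
ΔP/P ≈ -D_mod · Δy = -3.41479 × (+0.0245) = -0.083662 = -8.3662%.

-8.366%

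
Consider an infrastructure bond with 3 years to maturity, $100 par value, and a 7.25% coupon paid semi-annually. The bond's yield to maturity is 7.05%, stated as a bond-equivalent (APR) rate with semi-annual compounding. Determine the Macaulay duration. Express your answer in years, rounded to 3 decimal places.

Periodic yield y = 0.03525. Discount each cash flow and weight by its period:
  t   CF        PV=CF/(1+0.03525)^t    t·PV
  1        3.625         3.5016         3.5016
  2        3.625         3.3823         6.7647
  3        3.625         3.2672         9.8015
  4        3.625         3.1559        12.6237
  5        3.625         3.0485        15.2423
  6      103.625        84.1769       505.0616
  Σ                    100.5324       552.9954
Price P = Σ PV = 100.5324.
Macaulay duration = Σ(t·PV) / P = 552.9954 / 100.5324 = 5.50067 half-year periods.
In years: 5.50067 / 2 = 2.75033 years.

2.750 years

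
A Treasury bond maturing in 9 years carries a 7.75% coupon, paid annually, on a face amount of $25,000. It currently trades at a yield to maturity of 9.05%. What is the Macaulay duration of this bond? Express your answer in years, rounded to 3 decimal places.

6.701 years

Periodic yield y = 0.0905. Discount each cash flow and weight by its year:
  t   CF        PV=CF/(1+0.0905)^t    t·PV
  1     1,937.50     1,776.7079     1,776.7079
  2     1,937.50     1,629.2599     3,258.5198
  3     1,937.50     1,494.0485     4,482.1456
  4     1,937.50     1,370.0582     5,480.2330
  5     1,937.50     1,256.3579     6,281.7893
  6     1,937.50     1,152.0934     6,912.5604
  7     1,937.50     1,056.4818     7,395.3726
  8     1,937.50       968.8050     7,750.4396
  9    26,937.50    12,351.6864   111,165.1780
  Σ                 23,055.4991   154,502.9463
Price P = Σ PV = 23,055.4991.
Macaulay duration = Σ(t·PV) / P = 154,502.9463 / 23,055.4991 = 6.70135 years.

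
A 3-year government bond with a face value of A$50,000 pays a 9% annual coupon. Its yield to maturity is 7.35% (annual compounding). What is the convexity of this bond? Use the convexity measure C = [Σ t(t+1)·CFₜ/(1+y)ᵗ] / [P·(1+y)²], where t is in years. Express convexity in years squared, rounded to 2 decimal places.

With y = 0.0735:
  t   CF        PV=CF/(1+0.0735)^t    t·PV        t(t+1)·PV
  1     4,500.00     4,191.8957     4,191.8957       8,383.7913
  2     4,500.00     3,904.8865     7,809.7730      23,429.3191
  3    54,500.00    44,054.5081   132,163.5242     528,654.0967
  Σ                 52,151.2902   144,165.1929     560,467.2071
P = 52,151.2902.
Convexity = Σ t(t+1)·PV / [P·(1+y)²] = 560,467.2071 / (52,151.2902 × 1.152402) = 9.32569.

9.33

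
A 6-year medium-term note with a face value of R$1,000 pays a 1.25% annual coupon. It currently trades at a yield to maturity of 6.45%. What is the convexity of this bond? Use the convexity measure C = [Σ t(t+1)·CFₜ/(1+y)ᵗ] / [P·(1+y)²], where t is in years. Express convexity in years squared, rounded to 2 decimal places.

With y = 0.0645:
  t   CF        PV=CF/(1+0.0645)^t    t·PV        t(t+1)·PV
  1        12.50        11.7426        11.7426          23.4852
  2        12.50        11.0311        22.0622          66.1866
  3        12.50        10.3627        31.0881         124.3524
  4        12.50         9.7348        38.9392         194.6961
  5        12.50         9.1450        45.7248         274.3487
  6     1,012.50       695.8587     4,175.1520      29,226.0638
  Σ                    747.8748     4,324.7089      29,909.1328
P = 747.8748.
Convexity = Σ t(t+1)·PV / [P·(1+y)²] = 29,909.1328 / (747.8748 × 1.133160) = 35.29259.

35.29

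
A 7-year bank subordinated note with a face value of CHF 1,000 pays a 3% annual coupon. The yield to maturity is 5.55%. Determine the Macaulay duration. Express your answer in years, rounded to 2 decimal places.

6.36 years

Periodic yield y = 0.0555. Discount each cash flow and weight by its year:
  t   CF        PV=CF/(1+0.0555)^t    t·PV
  1        30.00        28.4225        28.4225
  2        30.00        26.9280        53.8561
  3        30.00        25.5121        76.5364
  4        30.00        24.1706        96.6826
  5        30.00        22.8997       114.4986
  6        30.00        21.6956       130.1736
  7     1,030.00       705.7153     4,940.0074
  Σ                    855.3440     5,440.1772
Price P = Σ PV = 855.3440.
Macaulay duration = Σ(t·PV) / P = 5,440.1772 / 855.3440 = 6.36022 years.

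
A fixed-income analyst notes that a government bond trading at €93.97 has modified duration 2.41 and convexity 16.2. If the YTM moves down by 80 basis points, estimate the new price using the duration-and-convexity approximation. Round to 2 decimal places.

€95.83

Duration effect: -D_mod·Δy = -2.41 × (-0.008) = +0.019280
Convexity effect: ½·C·(Δy)² = 0.5 × 16.2 × (-0.008)² = +0.0005184
ΔP/P ≈ +0.019280 + 0.0005184 = +0.0197984
New price ≈ 93.97 × (1 + 0.0197984) = 95.830455648.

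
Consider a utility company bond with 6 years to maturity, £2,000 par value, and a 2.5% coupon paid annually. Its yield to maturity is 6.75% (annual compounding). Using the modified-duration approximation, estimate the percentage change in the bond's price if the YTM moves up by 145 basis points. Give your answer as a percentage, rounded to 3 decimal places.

-7.599%

Periodic yield y = 0.0675. Modified duration first:
  t   CF        PV=CF/(1+0.0675)^t    t·PV
  1        50.00        46.8384        46.8384
  2        50.00        43.8767        87.7535
  3        50.00        41.1023       123.3070
  4        50.00        38.5033       154.0134
  5        50.00        36.0687       180.3435
  6     2,050.00     1,385.3087     8,311.8521
  Σ                  1,591.6982     8,904.1079
P = 1,591.6982; D_Mac = 5.59409 yrs; D_mod = 5.59409/(1+0.0675) = 5.24037 yrs.
ΔP/P ≈ -D_mod · Δy = -5.24037 × (+0.0145) = -0.075985 = -7.5985%.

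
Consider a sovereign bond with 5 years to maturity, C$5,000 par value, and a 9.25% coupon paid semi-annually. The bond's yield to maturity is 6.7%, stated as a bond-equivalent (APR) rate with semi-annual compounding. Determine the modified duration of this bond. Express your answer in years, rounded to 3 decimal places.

4.030 years

Periodic yield y = 0.0335. First find Macaulay duration:
  t   CF        PV=CF/(1+0.0335)^t    t·PV
  1       231.25       223.7542       223.7542
  2       231.25       216.5014       433.0029
  3       231.25       209.4837       628.4512
  4       231.25       202.6935       810.7740
  5       231.25       196.1234       980.6168
  6       231.25       189.7662     1,138.5972
  7       231.25       183.6151     1,285.3056
  8       231.25       177.6634     1,421.3070
  9       231.25       171.9046     1,547.1411
  10    5,231.25     3,762.7093    37,627.0929
  Σ                  5,534.2148    46,096.0429
P = 5,534.2148; Macaulay duration = 46,096.0429 / 5,534.2148 = 8.32928 half-year periods = 4.16464 years.
Modified duration = D_Mac / (1 + y) = 4.16464 / 1.0335 = 4.02965 years.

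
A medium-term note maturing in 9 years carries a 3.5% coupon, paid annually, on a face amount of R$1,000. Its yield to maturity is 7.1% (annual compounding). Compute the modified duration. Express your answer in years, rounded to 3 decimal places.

7.171 years

Periodic yield y = 0.071. First find Macaulay duration:
  t   CF        PV=CF/(1+0.071)^t    t·PV
  1        35.00        32.6797        32.6797
  2        35.00        30.5133        61.0266
  3        35.00        28.4905        85.4714
  4        35.00        26.6017       106.4070
  5        35.00        24.8382       124.1912
  6        35.00        23.1916       139.1498
  7        35.00        21.6542       151.5793
  8        35.00        20.2187       161.7492
  9     1,035.00       558.2582     5,024.3238
  Σ                    766.4461     5,886.5780
P = 766.4461; Macaulay duration = 5,886.5780 / 766.4461 = 7.68035 years.
Modified duration = D_Mac / (1 + y) = 7.68035 / 1.071 = 7.17120 years.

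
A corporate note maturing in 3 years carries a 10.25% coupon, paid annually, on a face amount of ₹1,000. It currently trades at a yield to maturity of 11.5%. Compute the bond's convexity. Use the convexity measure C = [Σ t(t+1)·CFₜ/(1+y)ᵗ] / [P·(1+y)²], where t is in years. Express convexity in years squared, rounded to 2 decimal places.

8.48

With y = 0.115:
  t   CF        PV=CF/(1+0.115)^t    t·PV        t(t+1)·PV
  1       102.50        91.9283        91.9283         183.8565
  2       102.50        82.4469       164.8937         494.6812
  3     1,102.50       795.3421     2,386.0264       9,544.1057
  Σ                    969.7173     2,642.8484      10,222.6434
P = 969.7173.
Convexity = Σ t(t+1)·PV / [P·(1+y)²] = 10,222.6434 / (969.7173 × 1.243225) = 8.47946.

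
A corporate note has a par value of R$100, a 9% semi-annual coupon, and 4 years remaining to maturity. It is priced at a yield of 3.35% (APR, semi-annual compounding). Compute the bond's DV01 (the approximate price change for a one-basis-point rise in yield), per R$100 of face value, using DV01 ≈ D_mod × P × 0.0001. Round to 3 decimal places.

Periodic yield y = 0.01675.
  t   CF        PV=CF/(1+0.01675)^t    t·PV
  1         4.50         4.4259         4.4259
  2         4.50         4.3530         8.7059
  3         4.50         4.2812        12.8437
  4         4.50         4.2107        16.8429
  5         4.50         4.1413        20.7067
  6         4.50         4.0731        24.4387
  7         4.50         4.0060        28.0421
  8       104.50        91.4962       731.9692
  Σ                    120.9874       847.9752
P = 120.9874; D_Mac = 7.00879 half-year periods = 3.50439 yrs; D_mod = 3.44666 yrs.
DV01 ≈ 3.44666 × 120.9874 × 0.0001 = 0.041700.

R$0.042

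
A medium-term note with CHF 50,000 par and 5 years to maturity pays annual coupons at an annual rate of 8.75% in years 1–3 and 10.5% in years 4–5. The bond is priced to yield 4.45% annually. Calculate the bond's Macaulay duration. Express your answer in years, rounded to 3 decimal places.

4.329 years

Periodic yield y = 0.0445. Discount each cash flow and weight by its year:
  t   CF        PV=CF/(1+0.0445)^t    t·PV
  1     4,375.00     4,188.6070     4,188.6070
  2     4,375.00     4,010.1551     8,020.3102
  3     4,375.00     3,839.3060    11,517.9179
  4     5,250.00     4,410.8829    17,643.5315
  5    55,250.00    44,441.6383   222,208.1917
  Σ                 60,890.5893   263,578.5583
Price P = Σ PV = 60,890.5893.
Macaulay duration = Σ(t·PV) / P = 263,578.5583 / 60,890.5893 = 4.32872 years.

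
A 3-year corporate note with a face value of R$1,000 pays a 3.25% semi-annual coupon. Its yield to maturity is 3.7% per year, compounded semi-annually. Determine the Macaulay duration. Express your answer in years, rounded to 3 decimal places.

2.882 years

Periodic yield y = 0.0185. Discount each cash flow and weight by its period:
  t   CF        PV=CF/(1+0.0185)^t    t·PV
  1        16.25        15.9548        15.9548
  2        16.25        15.6650        31.3301
  3        16.25        15.3805        46.1415
  4        16.25        15.1011        60.4045
  5        16.25        14.8268        74.1341
  6     1,016.25       910.4044     5,462.4265
  Σ                    987.3327     5,690.3915
Price P = Σ PV = 987.3327.
Macaulay duration = Σ(t·PV) / P = 5,690.3915 / 987.3327 = 5.76340 half-year periods.
In years: 5.76340 / 2 = 2.88170 years.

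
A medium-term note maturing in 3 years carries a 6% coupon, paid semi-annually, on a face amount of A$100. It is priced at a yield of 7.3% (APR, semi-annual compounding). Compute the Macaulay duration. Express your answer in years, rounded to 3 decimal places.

2.785 years

Periodic yield y = 0.0365. Discount each cash flow and weight by its period:
  t   CF        PV=CF/(1+0.0365)^t    t·PV
  1         3.00         2.8944         2.8944
  2         3.00         2.7924         5.5849
  3         3.00         2.6941         8.0823
  4         3.00         2.5992        10.3969
  5         3.00         2.5077        12.5385
  6       103.00        83.0656       498.3938
  Σ                     96.5534       537.8907
Price P = Σ PV = 96.5534.
Macaulay duration = Σ(t·PV) / P = 537.8907 / 96.5534 = 5.57091 half-year periods.
In years: 5.57091 / 2 = 2.78546 years.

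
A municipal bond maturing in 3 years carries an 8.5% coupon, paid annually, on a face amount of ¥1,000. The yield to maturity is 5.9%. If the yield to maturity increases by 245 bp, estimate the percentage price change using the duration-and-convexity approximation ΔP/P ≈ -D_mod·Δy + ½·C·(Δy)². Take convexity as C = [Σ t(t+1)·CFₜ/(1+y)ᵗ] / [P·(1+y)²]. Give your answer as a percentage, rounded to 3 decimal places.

-6.140%

With y = 0.059:
  t   CF        PV=CF/(1+0.059)^t    t·PV        t(t+1)·PV
  1        85.00        80.2644        80.2644         160.5288
  2        85.00        75.7926       151.5853         454.7558
  3     1,085.00       913.5701     2,740.7102      10,962.8407
  Σ                  1,069.6271     2,972.5598      11,578.1253
P = 1,069.6271; D_Mac = 2.77906 yrs; D_mod = 2.62423 yrs; C = 9.65192.
Duration effect: -2.62423 × (+0.0245) = -0.064294
Convexity effect: 0.5 × 9.65192 × (0.0245)² = +0.0028968
ΔP/P ≈ -0.064294 + 0.0028968 = -0.061397 = -6.1397%.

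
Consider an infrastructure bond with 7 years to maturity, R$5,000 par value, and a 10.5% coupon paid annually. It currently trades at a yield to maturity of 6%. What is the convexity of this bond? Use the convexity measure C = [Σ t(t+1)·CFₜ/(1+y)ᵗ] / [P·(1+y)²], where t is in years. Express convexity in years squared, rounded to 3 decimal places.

With y = 0.06:
  t   CF        PV=CF/(1+0.06)^t    t·PV        t(t+1)·PV
  1       525.00       495.2830       495.2830         990.5660
  2       525.00       467.2481       934.4963       2,803.4888
  3       525.00       440.8001     1,322.4004       5,289.6015
  4       525.00       415.8492     1,663.3967       8,316.9835
  5       525.00       392.3105     1,961.5527      11,769.3162
  6       525.00       370.1043     2,220.6257      15,544.3799
  7     5,525.00     3,674.4406    25,721.0839     205,768.6710
  Σ                  6,256.0358    34,318.8386     250,483.0069
P = 6,256.0358.
Convexity = Σ t(t+1)·PV / [P·(1+y)²] = 250,483.0069 / (6,256.0358 × 1.123600) = 35.63422.

35.634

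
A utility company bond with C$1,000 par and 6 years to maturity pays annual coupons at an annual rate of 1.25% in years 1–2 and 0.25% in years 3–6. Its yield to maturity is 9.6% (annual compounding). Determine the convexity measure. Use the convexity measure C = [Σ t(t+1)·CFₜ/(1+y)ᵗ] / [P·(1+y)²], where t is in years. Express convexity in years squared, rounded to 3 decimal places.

With y = 0.096:
  t   CF        PV=CF/(1+0.096)^t    t·PV        t(t+1)·PV
  1        12.50        11.4051        11.4051          22.8102
  2        12.50        10.4061        20.8122          62.4367
  3         2.50         1.8989         5.6968          22.7871
  4         2.50         1.7326         6.9304          34.6520
  5         2.50         1.5808         7.9042          47.4251
  6     1,002.50       578.3904     3,470.3422      24,292.3957
  Σ                    605.4140     3,523.0910      24,482.5069
P = 605.4140.
Convexity = Σ t(t+1)·PV / [P·(1+y)²] = 24,482.5069 / (605.4140 × 1.201216) = 33.66529.

33.665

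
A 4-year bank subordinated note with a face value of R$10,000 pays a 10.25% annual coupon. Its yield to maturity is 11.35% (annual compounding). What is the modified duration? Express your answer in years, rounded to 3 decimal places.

3.113 years

Periodic yield y = 0.1135. First find Macaulay duration:
  t   CF        PV=CF/(1+0.1135)^t    t·PV
  1     1,025.00       920.5209       920.5209
  2     1,025.00       826.6914     1,653.3828
  3     1,025.00       742.4260     2,227.2781
  4    11,025.00     7,171.6273    28,686.5093
  Σ                  9,661.2656    33,487.6911
P = 9,661.2656; Macaulay duration = 33,487.6911 / 9,661.2656 = 3.46618 years.
Modified duration = D_Mac / (1 + y) = 3.46618 / 1.1135 = 3.11287 years.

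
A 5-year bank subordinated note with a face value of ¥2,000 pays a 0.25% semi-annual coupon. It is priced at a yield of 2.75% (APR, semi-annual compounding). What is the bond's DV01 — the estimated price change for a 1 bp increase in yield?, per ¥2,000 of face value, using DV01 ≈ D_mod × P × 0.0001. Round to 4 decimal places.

Periodic yield y = 0.01375.
  t   CF        PV=CF/(1+0.01375)^t    t·PV
  1         2.50         2.4661         2.4661
  2         2.50         2.4326         4.8653
  3         2.50         2.3996         7.1989
  4         2.50         2.3671         9.4684
  5         2.50         2.3350        11.6750
  6         2.50         2.3033        13.8199
  7         2.50         2.2721        15.9046
  8         2.50         2.2413        17.9301
  9         2.50         2.2109        19.8978
  10    2,002.50     1,746.8831    17,468.8314
  Σ                  1,767.9111    17,572.0575
P = 1,767.9111; D_Mac = 9.93945 half-year periods = 4.96972 yrs; D_mod = 4.90232 yrs.
DV01 ≈ 4.90232 × 1,767.9111 × 0.0001 = 0.866686.

¥0.8667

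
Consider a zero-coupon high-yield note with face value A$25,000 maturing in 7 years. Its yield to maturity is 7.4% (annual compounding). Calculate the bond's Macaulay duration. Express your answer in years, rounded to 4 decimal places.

A zero-coupon bond has a single cash flow at maturity, so its Macaulay duration equals its maturity: 7 years.

7.0000 years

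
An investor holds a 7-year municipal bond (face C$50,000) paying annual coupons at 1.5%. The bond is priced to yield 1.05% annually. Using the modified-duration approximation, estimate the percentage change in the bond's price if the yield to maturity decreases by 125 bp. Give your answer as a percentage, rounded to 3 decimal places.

+8.291%

Periodic yield y = 0.0105. Modified duration first:
  t   CF        PV=CF/(1+0.0105)^t    t·PV
  1       750.00       742.2068       742.2068
  2       750.00       734.4946     1,468.9893
  3       750.00       726.8626     2,180.5877
  4       750.00       719.3098     2,877.2393
  5       750.00       711.8356     3,559.1778
  6       750.00       704.4389     4,226.6337
  7    50,750.00    47,171.7319   330,202.1233
  Σ                 51,510.8803   345,256.9579
P = 51,510.8803; D_Mac = 6.70260 yrs; D_mod = 6.70260/(1+0.0105) = 6.63296 yrs.
ΔP/P ≈ -D_mod · Δy = -6.63296 × (-0.0125) = +0.082912 = +8.2912%.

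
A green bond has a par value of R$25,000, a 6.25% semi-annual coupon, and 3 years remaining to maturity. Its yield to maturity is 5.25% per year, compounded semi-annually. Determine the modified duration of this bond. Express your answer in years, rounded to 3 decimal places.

2.714 years

Periodic yield y = 0.02625. First find Macaulay duration:
  t   CF        PV=CF/(1+0.02625)^t    t·PV
  1       781.25       761.2667       761.2667
  2       781.25       741.7946     1,483.5893
  3       781.25       722.8206     2,168.4618
  4       781.25       704.3319     2,817.3275
  5       781.25       686.3161     3,431.5804
  6    25,781.25    22,069.1166   132,414.6997
  Σ                 25,685.6466   143,076.9255
P = 25,685.6466; Macaulay duration = 143,076.9255 / 25,685.6466 = 5.57031 half-year periods = 2.78515 years.
Modified duration = D_Mac / (1 + y) = 2.78515 / 1.02625 = 2.71391 years.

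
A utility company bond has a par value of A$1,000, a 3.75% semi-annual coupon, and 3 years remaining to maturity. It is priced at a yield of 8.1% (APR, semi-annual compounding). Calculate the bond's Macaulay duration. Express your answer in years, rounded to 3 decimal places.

2.855 years

Periodic yield y = 0.0405. Discount each cash flow and weight by its period:
  t   CF        PV=CF/(1+0.0405)^t    t·PV
  1        18.75        18.0202        18.0202
  2        18.75        17.3188        34.6375
  3        18.75        16.6447        49.9340
  4        18.75        15.9968        63.9872
  5        18.75        15.3741        76.8707
  6     1,018.75       802.8143     4,816.8860
  Σ                    886.1689     5,060.3356
Price P = Σ PV = 886.1689.
Macaulay duration = Σ(t·PV) / P = 5,060.3356 / 886.1689 = 5.71035 half-year periods.
In years: 5.71035 / 2 = 2.85518 years.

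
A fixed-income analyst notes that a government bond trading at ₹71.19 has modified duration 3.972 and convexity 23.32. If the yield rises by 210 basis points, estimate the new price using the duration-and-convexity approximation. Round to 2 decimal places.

Duration effect: -D_mod·Δy = -3.972 × (+0.021) = -0.083412
Convexity effect: ½·C·(Δy)² = 0.5 × 23.32 × (0.021)² = +0.00514206
ΔP/P ≈ -0.083412 + 0.00514206 = -0.07826994
New price ≈ 71.19 × (1 - 0.07826994) = 65.6179629714.

₹65.62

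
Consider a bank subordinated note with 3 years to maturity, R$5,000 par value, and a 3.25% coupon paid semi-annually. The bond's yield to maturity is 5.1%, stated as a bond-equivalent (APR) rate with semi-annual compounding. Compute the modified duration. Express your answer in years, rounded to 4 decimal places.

Periodic yield y = 0.0255. First find Macaulay duration:
  t   CF        PV=CF/(1+0.0255)^t    t·PV
  1        81.25        79.2296        79.2296
  2        81.25        77.2595       154.5191
  3        81.25        75.3384       226.0152
  4        81.25        73.4650       293.8602
  5        81.25        71.6383       358.1913
  6     5,081.25     4,368.7438    26,212.4627
  Σ                  4,745.6746    27,324.2780
P = 4,745.6746; Macaulay duration = 27,324.2780 / 4,745.6746 = 5.75772 half-year periods = 2.87886 years.
Modified duration = D_Mac / (1 + y) = 2.87886 / 1.0255 = 2.80728 years.

2.8073 years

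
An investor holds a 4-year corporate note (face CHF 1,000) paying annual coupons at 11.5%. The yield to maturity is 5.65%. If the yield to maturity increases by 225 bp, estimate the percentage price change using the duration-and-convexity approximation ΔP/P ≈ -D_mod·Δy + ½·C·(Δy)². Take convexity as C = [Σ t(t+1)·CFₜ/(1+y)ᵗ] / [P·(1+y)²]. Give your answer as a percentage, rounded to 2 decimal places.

With y = 0.0565:
  t   CF        PV=CF/(1+0.0565)^t    t·PV        t(t+1)·PV
  1       115.00       108.8500       108.8500         217.7000
  2       115.00       103.0288       206.0577         618.1731
  3       115.00        97.5190       292.5571       1,170.2283
  4     1,115.00       894.9461     3,579.7843      17,898.9213
  Σ                  1,204.3439     4,187.2490      19,905.0226
P = 1,204.3439; D_Mac = 3.47679 yrs; D_mod = 3.29086 yrs; C = 14.80721.
Duration effect: -3.29086 × (+0.0225) = -0.074044
Convexity effect: 0.5 × 14.80721 × (0.0225)² = +0.0037481
ΔP/P ≈ -0.074044 + 0.0037481 = -0.070296 = -7.0296%.

-7.03%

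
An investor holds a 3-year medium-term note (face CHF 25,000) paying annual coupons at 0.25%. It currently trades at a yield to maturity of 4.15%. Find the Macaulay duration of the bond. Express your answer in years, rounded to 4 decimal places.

2.9920 years

Periodic yield y = 0.0415. Discount each cash flow and weight by its year:
  t   CF        PV=CF/(1+0.0415)^t    t·PV
  1        62.50        60.0096        60.0096
  2        62.50        57.6184       115.2369
  3    25,062.50    22,184.3428    66,553.0283
  Σ                 22,301.9708    66,728.2748
Price P = Σ PV = 22,301.9708.
Macaulay duration = Σ(t·PV) / P = 66,728.2748 / 22,301.9708 = 2.99203 years.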